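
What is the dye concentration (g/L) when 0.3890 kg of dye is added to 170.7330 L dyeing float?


Formula: Conc = dye_mass(kg) / volume(L) * 1000
Substituting: Conc = 0.3890 / 170.7330 * 1000
Result: 2.2784 g/L


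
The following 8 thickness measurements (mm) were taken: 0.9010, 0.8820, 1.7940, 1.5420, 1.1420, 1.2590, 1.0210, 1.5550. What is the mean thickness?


Formula: Average = sum / n
Substituting: Average = 10.0960 / 8
Result: 1.2620 mm


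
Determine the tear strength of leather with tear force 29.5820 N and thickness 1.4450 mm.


Formula: Tear strength = force / thickness
Substituting: Tear strength = 29.5820 / 1.4450
Result: 20.4720 N/mm


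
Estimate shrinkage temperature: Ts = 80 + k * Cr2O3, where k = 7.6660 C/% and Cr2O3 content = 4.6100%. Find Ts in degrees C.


Formula: Ts = 80 + k * Cr2O3
Substituting: Ts = 80 + 7.6660 * 4.6100
Result: 115.3403 C


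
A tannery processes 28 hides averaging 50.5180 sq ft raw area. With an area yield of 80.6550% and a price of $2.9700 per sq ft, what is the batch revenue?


Raw_total = N * avg_area = 28 * 50.5180 = 1414.5040 sq ft
Finished = Raw_total * yield / 100 = 1414.5040 * 80.6550 / 100 = 1140.8682 sq ft
Value = Finished * price = 1140.8682 * 2.9700 = 3388.3786 $


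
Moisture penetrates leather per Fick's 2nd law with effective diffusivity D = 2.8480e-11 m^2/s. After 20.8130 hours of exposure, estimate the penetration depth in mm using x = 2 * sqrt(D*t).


t = 20.8130 hr * 3600 = 74926.8000 s
D * t = 2.8480e-11 * 74926.8000 = 2.1339e-06
x = 2 * sqrt(D*t) = 2 * sqrt(2.1339e-06) = 0.00292159 m = 2.9216 mm


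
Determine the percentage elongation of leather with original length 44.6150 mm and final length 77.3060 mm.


Formula: Elongation = (Lf - L0) / L0 * 100
Substituting: Elongation = (77.3060 - 44.6150) / 44.6150 * 100
Result: 73.2736 %


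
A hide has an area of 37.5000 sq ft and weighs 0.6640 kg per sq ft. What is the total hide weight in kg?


Formula: Weight = area * weight_per_sqft
Substituting: Weight = 37.5000 * 0.6640
Result: 24.9000 kg


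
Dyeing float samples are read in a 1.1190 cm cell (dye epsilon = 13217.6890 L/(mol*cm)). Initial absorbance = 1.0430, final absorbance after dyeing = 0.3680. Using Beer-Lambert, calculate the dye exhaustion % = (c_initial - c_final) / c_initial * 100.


c_initial = A_i / (epsilon * l) = 1.0430 / (13217.6890 * 1.1190) = 7.0518e-05 mol/L
c_final = A_f / (epsilon * l) = 0.3680 / (13217.6890 * 1.1190) = 2.4881e-05 mol/L
Exhaustion = (c_initial - c_final) / c_initial * 100 = (7.0518e-05 - 2.4881e-05) / 7.0518e-05 * 100 = 64.7172 %


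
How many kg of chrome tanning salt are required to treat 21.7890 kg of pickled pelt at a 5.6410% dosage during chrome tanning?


Formula: Chrome = substrate * pct / 100
Substituting: Chrome = 21.7890 * 5.6410 / 100
Result: 1.2291 kg


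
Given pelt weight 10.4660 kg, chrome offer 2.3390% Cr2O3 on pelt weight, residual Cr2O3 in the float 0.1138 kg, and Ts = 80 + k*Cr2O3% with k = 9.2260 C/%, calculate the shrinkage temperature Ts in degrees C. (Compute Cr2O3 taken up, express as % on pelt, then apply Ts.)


Offered = pelt * offer_pct / 100 = 10.4660 * 2.3390 / 100 = 0.2448 kg
Uptake = offered - residual = 0.2448 - 0.1138 = 0.1310 kg
Cr2O3% on pelt = uptake / pelt * 100 = 0.1310 / 10.4660 * 100 = 1.2517 %
Ts = 80 + k * Cr2O3% = 80 + 9.2260 * 1.2517 = 91.5479 C


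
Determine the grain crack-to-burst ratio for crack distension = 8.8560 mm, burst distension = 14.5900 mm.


Formula: Ratio = crack / burst
Substituting: Ratio = 8.8560 / 14.5900
Result: 0.6070


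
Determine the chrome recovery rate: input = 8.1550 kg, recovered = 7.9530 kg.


Formula: Recovery = recovered / input * 100
Substituting: Recovery = 7.9530 / 8.1550 * 100
Result: 97.5230 %


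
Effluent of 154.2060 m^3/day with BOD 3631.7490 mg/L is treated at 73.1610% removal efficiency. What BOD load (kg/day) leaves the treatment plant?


Load_in = volume * conc / 1000 = 154.2060 * 3631.7490 / 1000 = 560.0375 kg/day
Removed = Load_in * eff / 100 = 560.0375 * 73.1610 / 100 = 409.7290 kg/day
Load_out = Load_in - Removed = 560.0375 - 409.7290 = 150.3085 kg/day


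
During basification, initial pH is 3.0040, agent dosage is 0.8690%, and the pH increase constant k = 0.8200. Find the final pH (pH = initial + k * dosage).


Formula: pH_final = pH_initial + k * base_pct
Substituting: pH_final = 3.0040 + 0.8200 * 0.8690
Result: 3.7166


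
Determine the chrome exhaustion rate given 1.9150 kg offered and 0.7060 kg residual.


Formula: Uptake = (offered - residual) / offered * 100
Substituting: Uptake = (1.9150 - 0.7060) / 1.9150 * 100
Result: 63.1332 %


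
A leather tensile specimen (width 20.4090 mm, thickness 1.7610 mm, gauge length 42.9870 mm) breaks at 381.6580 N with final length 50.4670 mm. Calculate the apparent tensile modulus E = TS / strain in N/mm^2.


TS = F / (w * t) = 381.6580 / (20.4090 * 1.7610) = 10.6192 N/mm^2
strain = (Lf - L0) / L0 = (50.4670 - 42.9870) / 42.9870 = 0.1740
E = TS / strain = 10.6192 / 0.1740 = 61.0280 N/mm^2


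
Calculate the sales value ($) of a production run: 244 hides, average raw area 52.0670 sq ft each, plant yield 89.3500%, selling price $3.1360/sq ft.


Raw_total = N * avg_area = 244 * 52.0670 = 12704.3480 sq ft
Finished = Raw_total * yield / 100 = 12704.3480 * 89.3500 / 100 = 11351.3349 sq ft
Value = Finished * price = 11351.3349 * 3.1360 = 35597.7864 $


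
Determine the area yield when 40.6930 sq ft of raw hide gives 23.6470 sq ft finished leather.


Formula: Yield = finished / raw * 100
Substituting: Yield = 23.6470 / 40.6930 * 100
Result: 58.1107 %


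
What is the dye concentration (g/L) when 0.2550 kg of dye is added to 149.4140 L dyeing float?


Formula: Conc = dye_mass(kg) / volume(L) * 1000
Substituting: Conc = 0.2550 / 149.4140 * 1000
Result: 1.7067 g/L


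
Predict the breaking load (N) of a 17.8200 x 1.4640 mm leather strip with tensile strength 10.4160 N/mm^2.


Formula: F = TS * w * t
Substituting: F = 10.4160 * 17.8200 * 1.4640
Result: 271.7376 N


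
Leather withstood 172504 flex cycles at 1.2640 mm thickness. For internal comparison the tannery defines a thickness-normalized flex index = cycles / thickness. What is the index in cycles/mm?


Formula: Index = cycles / thickness
Substituting: Index = 172504 / 1.2640
Result: 136474.6835 cycles/mm


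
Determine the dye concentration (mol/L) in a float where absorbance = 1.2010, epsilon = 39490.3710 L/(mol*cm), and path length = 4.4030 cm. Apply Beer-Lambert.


Formula: c = A / (epsilon * l)
Substituting: c = 1.2010 / (39490.3710 * 4.4030)
Result: 6.9072e-06 mol/L


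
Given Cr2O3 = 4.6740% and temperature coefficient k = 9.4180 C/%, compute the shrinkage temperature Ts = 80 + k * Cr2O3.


Formula: Ts = 80 + k * Cr2O3
Substituting: Ts = 80 + 9.4180 * 4.6740
Result: 124.0197 C


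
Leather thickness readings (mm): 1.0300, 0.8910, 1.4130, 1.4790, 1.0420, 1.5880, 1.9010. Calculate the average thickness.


Formula: Average = sum / n
Substituting: Average = 9.3440 / 7
Result: 1.3349 mm


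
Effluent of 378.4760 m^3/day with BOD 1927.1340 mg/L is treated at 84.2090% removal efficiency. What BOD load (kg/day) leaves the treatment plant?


Load_in = volume * conc / 1000 = 378.4760 * 1927.1340 / 1000 = 729.3740 kg/day
Removed = Load_in * eff / 100 = 729.3740 * 84.2090 / 100 = 614.1985 kg/day
Load_out = Load_in - Removed = 729.3740 - 614.1985 = 115.1754 kg/day


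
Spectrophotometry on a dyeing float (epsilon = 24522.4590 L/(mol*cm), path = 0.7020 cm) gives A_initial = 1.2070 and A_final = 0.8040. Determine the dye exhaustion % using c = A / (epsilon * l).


c_initial = A_i / (epsilon * l) = 1.2070 / (24522.4590 * 0.7020) = 7.0114e-05 mol/L
c_final = A_f / (epsilon * l) = 0.8040 / (24522.4590 * 0.7020) = 4.6704e-05 mol/L
Exhaustion = (c_initial - c_final) / c_initial * 100 = (7.0114e-05 - 4.6704e-05) / 7.0114e-05 * 100 = 33.3886 %


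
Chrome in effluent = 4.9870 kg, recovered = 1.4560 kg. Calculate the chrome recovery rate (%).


Formula: Recovery = recovered / input * 100
Substituting: Recovery = 1.4560 / 4.9870 * 100
Result: 29.1959 %


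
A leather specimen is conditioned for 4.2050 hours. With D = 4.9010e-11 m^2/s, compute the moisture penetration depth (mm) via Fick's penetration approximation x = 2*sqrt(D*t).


t = 4.2050 hr * 3600 = 15138.0000 s
D * t = 4.9010e-11 * 15138.0000 = 7.4191e-07
x = 2 * sqrt(D*t) = 2 * sqrt(7.4191e-07) = 0.00172269 m = 1.7227 mm


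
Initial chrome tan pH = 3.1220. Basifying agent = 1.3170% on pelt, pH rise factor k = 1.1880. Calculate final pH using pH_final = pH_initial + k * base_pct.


Formula: pH_final = pH_initial + k * base_pct
Substituting: pH_final = 3.1220 + 1.1880 * 1.3170
Result: 4.6866


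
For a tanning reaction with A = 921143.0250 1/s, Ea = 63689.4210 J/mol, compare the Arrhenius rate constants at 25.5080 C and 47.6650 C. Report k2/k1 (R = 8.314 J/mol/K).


T1 = 25.5080 + 273.15 = 298.6580 K; T2 = 47.6650 + 273.15 = 320.8150 K
k1 = A * exp(-Ea/(R*T1)) = 921143.0250 * exp(-63689.4210/(8.314*298.6580)) = 6.6801e-06 1/s
k2 = A * exp(-Ea/(R*T2)) = 921143.0250 * exp(-63689.4210/(8.314*320.8150)) = 3.9276e-05 1/s
k2/k1 = 3.9276e-05 / 6.6801e-06 = 5.8796


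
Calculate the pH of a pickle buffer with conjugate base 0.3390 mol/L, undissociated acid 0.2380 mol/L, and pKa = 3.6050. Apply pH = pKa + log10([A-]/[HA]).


ratio = [A-] / [HA] = 0.3390 / 0.2380 = 1.4244
log10(ratio) = 0.1536
pH = pKa + log10(ratio) = 3.6050 + 0.1536 = 3.7586


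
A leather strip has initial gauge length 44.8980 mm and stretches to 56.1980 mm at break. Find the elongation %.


Formula: Elongation = (Lf - L0) / L0 * 100
Substituting: Elongation = (56.1980 - 44.8980) / 44.8980 * 100
Result: 25.1682 %


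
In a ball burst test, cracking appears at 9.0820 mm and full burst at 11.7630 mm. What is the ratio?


Formula: Ratio = crack / burst
Substituting: Ratio = 9.0820 / 11.7630
Result: 0.7721


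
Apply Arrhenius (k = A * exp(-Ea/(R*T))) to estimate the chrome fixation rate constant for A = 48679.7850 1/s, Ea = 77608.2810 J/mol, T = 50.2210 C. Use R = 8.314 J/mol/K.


T_K = T_C + 273.15 = 50.2210 + 273.15 = 323.3710 K
exponent = -Ea / (R * T_K) = -77608.2810 / (8.314 * 323.3710) = -28.8667
k = A * exp(exponent) = 48679.7850 * exp(-28.8667) = 1.4148e-08 1/s


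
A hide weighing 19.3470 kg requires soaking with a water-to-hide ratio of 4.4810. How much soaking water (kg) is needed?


Formula: Water = hide_weight * ratio
Substituting: Water = 19.3470 * 4.4810
Result: 86.6939 kg


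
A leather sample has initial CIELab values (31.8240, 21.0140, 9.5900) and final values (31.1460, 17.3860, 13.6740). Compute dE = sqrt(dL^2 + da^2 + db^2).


dL = -0.6780, da = -3.6280, db = 4.0840
dE = sqrt((-0.6780)^2 + (-3.6280)^2 + 4.0840^2) = 5.5046


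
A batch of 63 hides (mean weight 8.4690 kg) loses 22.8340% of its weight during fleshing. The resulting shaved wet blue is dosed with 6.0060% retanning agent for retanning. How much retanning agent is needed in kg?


Total_raw = N * avg_wt = 63 * 8.4690 = 533.5470 kg
Substrate = Total_raw * (1 - loss/100) = 533.5470 * (1 - 22.8340/100) = 411.7169 kg
Retan = Substrate * pct / 100 = 411.7169 * 6.0060 / 100 = 24.7277 kg


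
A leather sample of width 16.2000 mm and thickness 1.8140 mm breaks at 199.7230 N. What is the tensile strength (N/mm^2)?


Formula: TS = force / (width * thickness)
Substituting: TS = 199.7230 / (16.2000 * 1.8140)
Result: 6.7964 N/mm^2


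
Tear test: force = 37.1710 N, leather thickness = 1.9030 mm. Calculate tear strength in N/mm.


Formula: Tear strength = force / thickness
Substituting: Tear strength = 37.1710 / 1.9030
Result: 19.5328 N/mm


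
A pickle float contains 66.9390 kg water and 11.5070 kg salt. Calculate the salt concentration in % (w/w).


Formula: Conc = salt / (water + salt) * 100
Substituting: Conc = 11.5070 / (66.9390 + 11.5070) * 100
Result: 14.6687 %


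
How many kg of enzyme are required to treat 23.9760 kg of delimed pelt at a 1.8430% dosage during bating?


Formula: Enzyme = substrate * pct / 100
Substituting: Enzyme = 23.9760 * 1.8430 / 100
Result: 0.4419 kg


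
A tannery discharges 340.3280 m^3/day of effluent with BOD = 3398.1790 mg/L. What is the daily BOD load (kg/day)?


Formula: BOD_load = volume * conc / 1000
Substituting: BOD_load = 340.3280 * 3398.1790 / 1000
Result: 1156.4955 kg/day


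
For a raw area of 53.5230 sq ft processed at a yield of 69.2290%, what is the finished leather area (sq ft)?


Formula: finished = raw * yield / 100
Substituting: finished = 53.5230 * 69.2290 / 100
Result: 37.0534 sq ft


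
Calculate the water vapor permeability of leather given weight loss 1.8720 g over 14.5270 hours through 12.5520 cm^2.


Formula: WVP = loss / (area * time)
Substituting: WVP = 1.8720 / (12.5520 * 14.5270)
Result: 0.0102664 g/(cm^2*hr)


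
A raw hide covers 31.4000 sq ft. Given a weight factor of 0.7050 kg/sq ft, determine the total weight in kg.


Formula: Weight = area * weight_per_sqft
Substituting: Weight = 31.4000 * 0.7050
Result: 22.1370 kg


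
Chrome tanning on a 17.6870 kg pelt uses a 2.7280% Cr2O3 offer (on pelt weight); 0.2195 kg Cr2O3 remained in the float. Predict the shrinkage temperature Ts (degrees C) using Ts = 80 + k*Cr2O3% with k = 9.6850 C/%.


Offered = pelt * offer_pct / 100 = 17.6870 * 2.7280 / 100 = 0.4825 kg
Uptake = offered - residual = 0.4825 - 0.2195 = 0.2630 kg
Cr2O3% on pelt = uptake / pelt * 100 = 0.2630 / 17.6870 * 100 = 1.4870 %
Ts = 80 + k * Cr2O3% = 80 + 9.6850 * 1.4870 = 94.4014 C


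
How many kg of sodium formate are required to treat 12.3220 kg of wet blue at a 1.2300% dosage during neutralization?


Formula: Neutralizer = substrate * pct / 100
Substituting: Neutralizer = 12.3220 * 1.2300 / 100
Result: 0.1516 kg


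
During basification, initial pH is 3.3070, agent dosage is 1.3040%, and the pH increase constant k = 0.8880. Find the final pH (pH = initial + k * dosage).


Formula: pH_final = pH_initial + k * base_pct
Substituting: pH_final = 3.3070 + 0.8880 * 1.3040
Result: 4.4650


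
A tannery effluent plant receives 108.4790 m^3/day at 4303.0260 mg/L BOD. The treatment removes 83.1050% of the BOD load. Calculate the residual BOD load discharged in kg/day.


Load_in = volume * conc / 1000 = 108.4790 * 4303.0260 / 1000 = 466.7880 kg/day
Removed = Load_in * eff / 100 = 466.7880 * 83.1050 / 100 = 387.9241 kg/day
Load_out = Load_in - Removed = 466.7880 - 387.9241 = 78.8638 kg/day


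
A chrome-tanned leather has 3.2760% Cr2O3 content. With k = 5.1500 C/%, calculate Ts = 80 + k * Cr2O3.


Formula: Ts = 80 + k * Cr2O3
Substituting: Ts = 80 + 5.1500 * 3.2760
Result: 96.8714 C


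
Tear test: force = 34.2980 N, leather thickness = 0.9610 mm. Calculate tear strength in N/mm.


Formula: Tear strength = force / thickness
Substituting: Tear strength = 34.2980 / 0.9610
Result: 35.6899 N/mm


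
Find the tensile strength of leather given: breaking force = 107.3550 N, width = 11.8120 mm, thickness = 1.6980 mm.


Formula: TS = force / (width * thickness)
Substituting: TS = 107.3550 / (11.8120 * 1.6980)
Result: 5.3526 N/mm^2


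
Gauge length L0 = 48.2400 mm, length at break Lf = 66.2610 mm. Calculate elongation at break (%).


Formula: Elongation = (Lf - L0) / L0 * 100
Substituting: Elongation = (66.2610 - 48.2400) / 48.2400 * 100
Result: 37.3570 %


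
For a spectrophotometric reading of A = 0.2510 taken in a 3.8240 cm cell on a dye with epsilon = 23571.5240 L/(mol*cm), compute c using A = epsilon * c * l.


Formula: c = A / (epsilon * l)
Substituting: c = 0.2510 / (23571.5240 * 3.8240)
Result: 2.7846e-06 mol/L


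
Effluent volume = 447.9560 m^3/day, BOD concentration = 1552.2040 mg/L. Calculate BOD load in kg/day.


Formula: BOD_load = volume * conc / 1000
Substituting: BOD_load = 447.9560 * 1552.2040 / 1000
Result: 695.3191 kg/day


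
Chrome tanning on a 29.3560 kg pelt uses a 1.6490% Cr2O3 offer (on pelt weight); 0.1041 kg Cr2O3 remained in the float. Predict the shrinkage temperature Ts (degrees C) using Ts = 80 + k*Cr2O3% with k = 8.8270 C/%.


Offered = pelt * offer_pct / 100 = 29.3560 * 1.6490 / 100 = 0.4841 kg
Uptake = offered - residual = 0.4841 - 0.1041 = 0.3800 kg
Cr2O3% on pelt = uptake / pelt * 100 = 0.3800 / 29.3560 * 100 = 1.2944 %
Ts = 80 + k * Cr2O3% = 80 + 8.8270 * 1.2944 = 91.4256 C


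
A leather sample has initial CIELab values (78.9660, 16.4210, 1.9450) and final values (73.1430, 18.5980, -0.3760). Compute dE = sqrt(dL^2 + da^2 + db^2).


dL = -5.8230, da = 2.1770, db = -2.3210
dE = sqrt((-5.8230)^2 + 2.1770^2 + (-2.3210)^2) = 6.6358


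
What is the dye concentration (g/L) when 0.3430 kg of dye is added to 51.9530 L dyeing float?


Formula: Conc = dye_mass(kg) / volume(L) * 1000
Substituting: Conc = 0.3430 / 51.9530 * 1000
Result: 6.6021 g/L


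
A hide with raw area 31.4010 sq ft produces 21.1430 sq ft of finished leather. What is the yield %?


Formula: Yield = finished / raw * 100
Substituting: Yield = 21.1430 / 31.4010 * 100
Result: 67.3323 %


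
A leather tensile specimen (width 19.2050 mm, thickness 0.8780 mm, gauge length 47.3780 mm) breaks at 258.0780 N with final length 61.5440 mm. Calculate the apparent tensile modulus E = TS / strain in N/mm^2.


TS = F / (w * t) = 258.0780 / (19.2050 * 0.8780) = 15.3053 N/mm^2
strain = (Lf - L0) / L0 = (61.5440 - 47.3780) / 47.3780 = 0.2990
E = TS / strain = 15.3053 / 0.2990 = 51.1884 N/mm^2


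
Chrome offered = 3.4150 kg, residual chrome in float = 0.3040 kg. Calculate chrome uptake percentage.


Formula: Uptake = (offered - residual) / offered * 100
Substituting: Uptake = (3.4150 - 0.3040) / 3.4150 * 100
Result: 91.0981 %


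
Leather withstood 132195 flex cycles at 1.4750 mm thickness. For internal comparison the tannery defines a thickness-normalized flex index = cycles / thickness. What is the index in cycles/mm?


Formula: Index = cycles / thickness
Substituting: Index = 132195 / 1.4750
Result: 89623.7288 cycles/mm


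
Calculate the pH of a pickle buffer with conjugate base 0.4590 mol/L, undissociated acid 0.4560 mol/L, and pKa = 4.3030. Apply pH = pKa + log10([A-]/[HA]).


ratio = [A-] / [HA] = 0.4590 / 0.4560 = 1.0066
log10(ratio) = 0.00284784
pH = pKa + log10(ratio) = 4.3030 + 0.00284784 = 4.3058


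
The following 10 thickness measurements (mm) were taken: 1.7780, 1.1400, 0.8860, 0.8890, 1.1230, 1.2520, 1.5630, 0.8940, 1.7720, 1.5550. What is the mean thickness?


Formula: Average = sum / n
Substituting: Average = 12.8520 / 10
Result: 1.2852 mm


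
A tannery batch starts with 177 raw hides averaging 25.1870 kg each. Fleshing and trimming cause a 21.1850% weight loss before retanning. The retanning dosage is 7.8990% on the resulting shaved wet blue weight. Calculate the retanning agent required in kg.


Total_raw = N * avg_wt = 177 * 25.1870 = 4458.0990 kg
Substrate = Total_raw * (1 - loss/100) = 4458.0990 * (1 - 21.1850/100) = 3513.6507 kg
Retan = Substrate * pct / 100 = 3513.6507 * 7.8990 / 100 = 277.5433 kg


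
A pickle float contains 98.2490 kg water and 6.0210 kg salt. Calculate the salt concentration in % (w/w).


Formula: Conc = salt / (water + salt) * 100
Substituting: Conc = 6.0210 / (98.2490 + 6.0210) * 100
Result: 5.7744 %


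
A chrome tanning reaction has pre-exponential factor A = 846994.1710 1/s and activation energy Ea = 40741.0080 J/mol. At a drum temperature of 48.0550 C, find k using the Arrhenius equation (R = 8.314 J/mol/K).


T_K = T_C + 273.15 = 48.0550 + 273.15 = 321.2050 K
exponent = -Ea / (R * T_K) = -40741.0080 / (8.314 * 321.2050) = -15.2560
k = A * exp(exponent) = 846994.1710 * exp(-15.2560) = 0.2006 1/s


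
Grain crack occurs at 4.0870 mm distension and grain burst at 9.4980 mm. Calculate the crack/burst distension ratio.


Formula: Ratio = crack / burst
Substituting: Ratio = 4.0870 / 9.4980
Result: 0.4303


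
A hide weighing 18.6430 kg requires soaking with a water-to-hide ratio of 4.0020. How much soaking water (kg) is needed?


Formula: Water = hide_weight * ratio
Substituting: Water = 18.6430 * 4.0020
Result: 74.6093 kg


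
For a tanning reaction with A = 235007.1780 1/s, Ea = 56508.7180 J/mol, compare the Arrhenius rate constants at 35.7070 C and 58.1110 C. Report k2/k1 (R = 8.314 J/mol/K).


T1 = 35.7070 + 273.15 = 308.8570 K; T2 = 58.1110 + 273.15 = 331.2610 K
k1 = A * exp(-Ea/(R*T1)) = 235007.1780 * exp(-56508.7180/(8.314*308.8570)) = 6.5140e-05 1/s
k2 = A * exp(-Ea/(R*T2)) = 235007.1780 * exp(-56508.7180/(8.314*331.2610)) = 2.8855e-04 1/s
k2/k1 = 2.8855e-04 / 6.5140e-05 = 4.4298


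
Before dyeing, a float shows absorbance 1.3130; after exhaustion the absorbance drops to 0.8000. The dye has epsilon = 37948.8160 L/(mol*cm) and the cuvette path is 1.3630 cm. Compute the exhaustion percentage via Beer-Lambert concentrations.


c_initial = A_i / (epsilon * l) = 1.3130 / (37948.8160 * 1.3630) = 2.5385e-05 mol/L
c_final = A_f / (epsilon * l) = 0.8000 / (37948.8160 * 1.3630) = 1.5467e-05 mol/L
Exhaustion = (c_initial - c_final) / c_initial * 100 = (2.5385e-05 - 1.5467e-05) / 2.5385e-05 * 100 = 39.0708 %


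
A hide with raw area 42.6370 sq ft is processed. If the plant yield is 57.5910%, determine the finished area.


Formula: finished = raw * yield / 100
Substituting: finished = 42.6370 * 57.5910 / 100
Result: 24.5551 sq ft


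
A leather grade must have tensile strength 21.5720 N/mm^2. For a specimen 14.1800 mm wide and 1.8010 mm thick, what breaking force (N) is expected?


Formula: F = TS * w * t
Substituting: F = 21.5720 * 14.1800 * 1.8010
Result: 550.9096 N


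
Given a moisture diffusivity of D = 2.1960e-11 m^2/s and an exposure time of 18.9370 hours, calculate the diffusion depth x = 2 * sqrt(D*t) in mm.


t = 18.9370 hr * 3600 = 68173.2000 s
D * t = 2.1960e-11 * 68173.2000 = 1.4971e-06
x = 2 * sqrt(D*t) = 2 * sqrt(1.4971e-06) = 0.00244711 m = 2.4471 mm


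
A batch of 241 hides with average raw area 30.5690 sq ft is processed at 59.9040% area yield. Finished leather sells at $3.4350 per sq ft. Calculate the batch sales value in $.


Raw_total = N * avg_area = 241 * 30.5690 = 7367.1290 sq ft
Finished = Raw_total * yield / 100 = 7367.1290 * 59.9040 / 100 = 4413.2050 sq ft
Value = Finished * price = 4413.2050 * 3.4350 = 15159.3590 $


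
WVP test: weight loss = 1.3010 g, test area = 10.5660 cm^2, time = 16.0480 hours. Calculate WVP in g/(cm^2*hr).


Formula: WVP = loss / (area * time)
Substituting: WVP = 1.3010 / (10.5660 * 16.0480)
Result: 0.00767266 g/(cm^2*hr)


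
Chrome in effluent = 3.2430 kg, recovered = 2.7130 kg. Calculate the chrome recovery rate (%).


Formula: Recovery = recovered / input * 100
Substituting: Recovery = 2.7130 / 3.2430 * 100
Result: 83.6571 %


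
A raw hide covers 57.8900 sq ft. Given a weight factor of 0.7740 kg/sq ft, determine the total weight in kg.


Formula: Weight = area * weight_per_sqft
Substituting: Weight = 57.8900 * 0.7740
Result: 44.8069 kg


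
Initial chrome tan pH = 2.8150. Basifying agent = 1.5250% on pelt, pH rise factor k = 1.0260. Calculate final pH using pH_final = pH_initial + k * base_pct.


Formula: pH_final = pH_initial + k * base_pct
Substituting: pH_final = 2.8150 + 1.0260 * 1.5250
Result: 4.3796


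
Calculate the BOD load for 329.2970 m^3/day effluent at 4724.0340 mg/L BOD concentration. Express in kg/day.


Formula: BOD_load = volume * conc / 1000
Substituting: BOD_load = 329.2970 * 4724.0340 / 1000
Result: 1555.6102 kg/day


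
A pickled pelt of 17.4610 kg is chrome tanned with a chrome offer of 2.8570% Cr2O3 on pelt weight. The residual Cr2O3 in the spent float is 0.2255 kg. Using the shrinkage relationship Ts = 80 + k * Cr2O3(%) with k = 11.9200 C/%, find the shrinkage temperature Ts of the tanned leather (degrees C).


Offered = pelt * offer_pct / 100 = 17.4610 * 2.8570 / 100 = 0.4989 kg
Uptake = offered - residual = 0.4989 - 0.2255 = 0.2734 kg
Cr2O3% on pelt = uptake / pelt * 100 = 0.2734 / 17.4610 * 100 = 1.5656 %
Ts = 80 + k * Cr2O3% = 80 + 11.9200 * 1.5656 = 98.6614 C


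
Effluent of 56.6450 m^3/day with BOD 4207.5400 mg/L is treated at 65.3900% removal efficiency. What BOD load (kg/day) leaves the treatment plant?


Load_in = volume * conc / 1000 = 56.6450 * 4207.5400 / 1000 = 238.3361 kg/day
Removed = Load_in * eff / 100 = 238.3361 * 65.3900 / 100 = 155.8480 kg/day
Load_out = Load_in - Removed = 238.3361 - 155.8480 = 82.4881 kg/day


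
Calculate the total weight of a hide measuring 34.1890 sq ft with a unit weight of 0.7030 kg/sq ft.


Formula: Weight = area * weight_per_sqft
Substituting: Weight = 34.1890 * 0.7030
Result: 24.0349 kg


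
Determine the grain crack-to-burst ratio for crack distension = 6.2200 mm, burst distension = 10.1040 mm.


Formula: Ratio = crack / burst
Substituting: Ratio = 6.2200 / 10.1040
Result: 0.6156


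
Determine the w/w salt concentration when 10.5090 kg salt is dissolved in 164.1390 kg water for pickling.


Formula: Conc = salt / (water + salt) * 100
Substituting: Conc = 10.5090 / (164.1390 + 10.5090) * 100
Result: 6.0172 %


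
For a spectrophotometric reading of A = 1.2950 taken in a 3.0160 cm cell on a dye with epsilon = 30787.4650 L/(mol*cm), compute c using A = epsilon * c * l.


Formula: c = A / (epsilon * l)
Substituting: c = 1.2950 / (30787.4650 * 3.0160)
Result: 1.3946e-05 mol/L


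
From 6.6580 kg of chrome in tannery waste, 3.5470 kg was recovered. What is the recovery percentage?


Formula: Recovery = recovered / input * 100
Substituting: Recovery = 3.5470 / 6.6580 * 100
Result: 53.2743 %


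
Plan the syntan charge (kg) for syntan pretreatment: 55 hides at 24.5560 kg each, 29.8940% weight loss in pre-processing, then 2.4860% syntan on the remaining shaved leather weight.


Total_raw = N * avg_wt = 55 * 24.5560 = 1350.5800 kg
Substrate = Total_raw * (1 - loss/100) = 1350.5800 * (1 - 29.8940/100) = 946.8376 kg
Syntan = Substrate * pct / 100 = 946.8376 * 2.4860 / 100 = 23.5384 kg


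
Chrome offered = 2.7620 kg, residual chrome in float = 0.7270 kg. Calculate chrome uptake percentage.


Formula: Uptake = (offered - residual) / offered * 100
Substituting: Uptake = (2.7620 - 0.7270) / 2.7620 * 100
Result: 73.6785 %


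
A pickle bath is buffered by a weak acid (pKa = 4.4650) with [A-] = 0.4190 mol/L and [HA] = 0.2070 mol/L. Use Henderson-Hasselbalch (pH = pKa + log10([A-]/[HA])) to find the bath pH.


ratio = [A-] / [HA] = 0.4190 / 0.2070 = 2.0242
log10(ratio) = 0.3062
pH = pKa + log10(ratio) = 4.4650 + 0.3062 = 4.7712


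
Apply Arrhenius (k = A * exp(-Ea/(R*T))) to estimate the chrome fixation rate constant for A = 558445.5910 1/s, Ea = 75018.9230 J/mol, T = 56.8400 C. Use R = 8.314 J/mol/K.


T_K = T_C + 273.15 = 56.8400 + 273.15 = 329.9900 K
exponent = -Ea / (R * T_K) = -75018.9230 / (8.314 * 329.9900) = -27.3439
k = A * exp(exponent) = 558445.5910 * exp(-27.3439) = 7.4420e-07 1/s


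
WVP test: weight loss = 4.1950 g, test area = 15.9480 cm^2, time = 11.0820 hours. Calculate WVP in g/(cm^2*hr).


Formula: WVP = loss / (area * time)
Substituting: WVP = 4.1950 / (15.9480 * 11.0820)
Result: 0.023736 g/(cm^2*hr)


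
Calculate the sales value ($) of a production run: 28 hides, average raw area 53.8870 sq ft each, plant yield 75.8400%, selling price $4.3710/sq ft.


Raw_total = N * avg_area = 28 * 53.8870 = 1508.8360 sq ft
Finished = Raw_total * yield / 100 = 1508.8360 * 75.8400 / 100 = 1144.3012 sq ft
Value = Finished * price = 1144.3012 * 4.3710 = 5001.7406 $


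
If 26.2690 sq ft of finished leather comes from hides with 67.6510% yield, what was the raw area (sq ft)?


Formula: raw = finished * 100 / yield
Substituting: raw = 26.2690 * 100 / 67.6510
Result: 38.8302 sq ft


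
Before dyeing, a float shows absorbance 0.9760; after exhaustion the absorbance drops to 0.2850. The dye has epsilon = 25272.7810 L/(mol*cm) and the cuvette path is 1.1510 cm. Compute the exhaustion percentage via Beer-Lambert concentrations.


c_initial = A_i / (epsilon * l) = 0.9760 / (25272.7810 * 1.1510) = 3.3552e-05 mol/L
c_final = A_f / (epsilon * l) = 0.2850 / (25272.7810 * 1.1510) = 9.7975e-06 mol/L
Exhaustion = (c_initial - c_final) / c_initial * 100 = (3.3552e-05 - 9.7975e-06) / 3.3552e-05 * 100 = 70.7992 %


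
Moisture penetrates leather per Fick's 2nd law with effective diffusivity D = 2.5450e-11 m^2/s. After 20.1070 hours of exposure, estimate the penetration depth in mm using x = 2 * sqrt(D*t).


t = 20.1070 hr * 3600 = 72385.2000 s
D * t = 2.5450e-11 * 72385.2000 = 1.8422e-06
x = 2 * sqrt(D*t) = 2 * sqrt(1.8422e-06) = 0.00271456 m = 2.7146 mm


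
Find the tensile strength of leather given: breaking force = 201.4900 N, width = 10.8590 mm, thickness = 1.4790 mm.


Formula: TS = force / (width * thickness)
Substituting: TS = 201.4900 / (10.8590 * 1.4790)
Result: 12.5457 N/mm^2


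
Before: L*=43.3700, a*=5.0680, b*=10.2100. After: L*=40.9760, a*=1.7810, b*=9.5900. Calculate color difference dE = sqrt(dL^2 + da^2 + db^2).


dL = -2.3940, da = -3.2870, db = -0.6200
dE = sqrt((-2.3940)^2 + (-3.2870)^2 + (-0.6200)^2) = 4.1134


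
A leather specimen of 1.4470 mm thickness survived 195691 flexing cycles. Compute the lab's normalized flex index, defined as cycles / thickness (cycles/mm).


Formula: Index = cycles / thickness
Substituting: Index = 195691 / 1.4470
Result: 135239.1154 cycles/mm


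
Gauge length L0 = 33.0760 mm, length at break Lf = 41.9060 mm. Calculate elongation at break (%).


Formula: Elongation = (Lf - L0) / L0 * 100
Substituting: Elongation = (41.9060 - 33.0760) / 33.0760 * 100
Result: 26.6961 %


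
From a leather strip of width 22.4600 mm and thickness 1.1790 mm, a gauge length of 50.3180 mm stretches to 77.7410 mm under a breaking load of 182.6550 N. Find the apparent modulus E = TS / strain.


TS = F / (w * t) = 182.6550 / (22.4600 * 1.1790) = 6.8978 N/mm^2
strain = (Lf - L0) / L0 = (77.7410 - 50.3180) / 50.3180 = 0.5450
E = TS / strain = 6.8978 / 0.5450 = 12.6566 N/mm^2


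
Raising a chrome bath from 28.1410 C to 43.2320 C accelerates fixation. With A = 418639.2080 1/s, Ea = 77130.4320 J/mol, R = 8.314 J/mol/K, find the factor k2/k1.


T1 = 28.1410 + 273.15 = 301.2910 K; T2 = 43.2320 + 273.15 = 316.3820 K
k1 = A * exp(-Ea/(R*T1)) = 418639.2080 * exp(-77130.4320/(8.314*301.2910)) = 1.7754e-08 1/s
k2 = A * exp(-Ea/(R*T2)) = 418639.2080 * exp(-77130.4320/(8.314*316.3820)) = 7.7117e-08 1/s
k2/k1 = 7.7117e-08 / 1.7754e-08 = 4.3436


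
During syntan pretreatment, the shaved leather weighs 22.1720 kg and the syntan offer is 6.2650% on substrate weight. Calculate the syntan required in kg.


Formula: Syntan = substrate * pct / 100
Substituting: Syntan = 22.1720 * 6.2650 / 100
Result: 1.3891 kg


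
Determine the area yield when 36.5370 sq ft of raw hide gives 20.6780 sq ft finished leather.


Formula: Yield = finished / raw * 100
Substituting: Yield = 20.6780 / 36.5370 * 100
Result: 56.5947 %


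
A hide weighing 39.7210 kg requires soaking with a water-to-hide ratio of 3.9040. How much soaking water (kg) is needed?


Formula: Water = hide_weight * ratio
Substituting: Water = 39.7210 * 3.9040
Result: 155.0708 kg


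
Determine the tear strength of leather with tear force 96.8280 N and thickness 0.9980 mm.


Formula: Tear strength = force / thickness
Substituting: Tear strength = 96.8280 / 0.9980
Result: 97.0220 N/mm


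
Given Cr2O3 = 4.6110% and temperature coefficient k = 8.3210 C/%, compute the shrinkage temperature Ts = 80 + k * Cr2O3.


Formula: Ts = 80 + k * Cr2O3
Substituting: Ts = 80 + 8.3210 * 4.6110
Result: 118.3681 C


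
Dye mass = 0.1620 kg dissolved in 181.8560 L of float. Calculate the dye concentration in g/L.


Formula: Conc = dye_mass(kg) / volume(L) * 1000
Substituting: Conc = 0.1620 / 181.8560 * 1000
Result: 0.8908 g/L


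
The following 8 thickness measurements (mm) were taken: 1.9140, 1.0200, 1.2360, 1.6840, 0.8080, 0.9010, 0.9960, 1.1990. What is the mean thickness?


Formula: Average = sum / n
Substituting: Average = 9.7580 / 8
Result: 1.2197 mm


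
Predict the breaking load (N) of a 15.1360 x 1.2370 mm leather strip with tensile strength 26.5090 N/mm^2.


Formula: F = TS * w * t
Substituting: F = 26.5090 * 15.1360 * 1.2370
Result: 496.3342 N


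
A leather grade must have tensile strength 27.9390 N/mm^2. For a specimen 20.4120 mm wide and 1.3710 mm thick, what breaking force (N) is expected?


Formula: F = TS * w * t
Substituting: F = 27.9390 * 20.4120 * 1.3710
Result: 781.8688 N


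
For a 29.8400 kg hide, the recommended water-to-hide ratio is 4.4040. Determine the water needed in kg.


Formula: Water = hide_weight * ratio
Substituting: Water = 29.8400 * 4.4040
Result: 131.4154 kg


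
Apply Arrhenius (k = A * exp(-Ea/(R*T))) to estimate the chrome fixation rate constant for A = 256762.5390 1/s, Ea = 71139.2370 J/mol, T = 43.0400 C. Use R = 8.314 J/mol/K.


T_K = T_C + 273.15 = 43.0400 + 273.15 = 316.1900 K
exponent = -Ea / (R * T_K) = -71139.2370 / (8.314 * 316.1900) = -27.0614
k = A * exp(exponent) = 256762.5390 * exp(-27.0614) = 4.5383e-07 1/s


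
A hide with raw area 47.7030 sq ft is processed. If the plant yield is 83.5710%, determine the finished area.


Formula: finished = raw * yield / 100
Substituting: finished = 47.7030 * 83.5710 / 100
Result: 39.8659 sq ft


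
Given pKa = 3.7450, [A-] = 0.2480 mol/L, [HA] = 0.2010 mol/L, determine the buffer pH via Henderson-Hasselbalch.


ratio = [A-] / [HA] = 0.2480 / 0.2010 = 1.2338
log10(ratio) = 0.0912556
pH = pKa + log10(ratio) = 3.7450 + 0.0912556 = 3.8363


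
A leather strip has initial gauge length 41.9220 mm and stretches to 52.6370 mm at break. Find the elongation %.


Formula: Elongation = (Lf - L0) / L0 * 100
Substituting: Elongation = (52.6370 - 41.9220) / 41.9220 * 100
Result: 25.5594 %


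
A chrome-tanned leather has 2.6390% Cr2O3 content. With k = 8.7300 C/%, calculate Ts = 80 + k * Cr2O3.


Formula: Ts = 80 + k * Cr2O3
Substituting: Ts = 80 + 8.7300 * 2.6390
Result: 103.0385 C


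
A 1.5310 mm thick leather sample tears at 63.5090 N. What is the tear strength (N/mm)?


Formula: Tear strength = force / thickness
Substituting: Tear strength = 63.5090 / 1.5310
Result: 41.4820 N/mm


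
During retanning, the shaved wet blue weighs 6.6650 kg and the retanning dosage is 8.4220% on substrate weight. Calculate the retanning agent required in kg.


Formula: Retan = substrate * pct / 100
Substituting: Retan = 6.6650 * 8.4220 / 100
Result: 0.5613 kg


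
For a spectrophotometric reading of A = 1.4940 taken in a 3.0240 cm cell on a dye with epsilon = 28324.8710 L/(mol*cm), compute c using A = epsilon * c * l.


Formula: c = A / (epsilon * l)
Substituting: c = 1.4940 / (28324.8710 * 3.0240)
Result: 1.7442e-05 mol/L


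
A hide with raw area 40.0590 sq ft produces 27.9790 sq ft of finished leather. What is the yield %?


Formula: Yield = finished / raw * 100
Substituting: Yield = 27.9790 / 40.0590 * 100
Result: 69.8445 %


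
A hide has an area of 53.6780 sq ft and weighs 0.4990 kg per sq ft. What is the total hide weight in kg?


Formula: Weight = area * weight_per_sqft
Substituting: Weight = 53.6780 * 0.4990
Result: 26.7853 kg


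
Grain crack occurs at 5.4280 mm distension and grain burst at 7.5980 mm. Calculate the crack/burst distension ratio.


Formula: Ratio = crack / burst
Substituting: Ratio = 5.4280 / 7.5980
Result: 0.7144


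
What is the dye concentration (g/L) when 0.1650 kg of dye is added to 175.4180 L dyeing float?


Formula: Conc = dye_mass(kg) / volume(L) * 1000
Substituting: Conc = 0.1650 / 175.4180 * 1000
Result: 0.9406 g/L


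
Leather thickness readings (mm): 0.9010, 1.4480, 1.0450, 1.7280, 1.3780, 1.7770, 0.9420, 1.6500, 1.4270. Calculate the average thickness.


Formula: Average = sum / n
Substituting: Average = 12.2960 / 9
Result: 1.3662 mm


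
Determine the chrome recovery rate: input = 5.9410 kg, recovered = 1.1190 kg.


Formula: Recovery = recovered / input * 100
Substituting: Recovery = 1.1190 / 5.9410 * 100
Result: 18.8352 %


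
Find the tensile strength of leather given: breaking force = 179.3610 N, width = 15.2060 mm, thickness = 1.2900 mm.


Formula: TS = force / (width * thickness)
Substituting: TS = 179.3610 / (15.2060 * 1.2900)
Result: 9.1437 N/mm^2


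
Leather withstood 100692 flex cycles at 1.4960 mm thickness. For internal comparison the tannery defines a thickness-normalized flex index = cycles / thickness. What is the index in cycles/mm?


Formula: Index = cycles / thickness
Substituting: Index = 100692 / 1.4960
Result: 67307.4866 cycles/mm


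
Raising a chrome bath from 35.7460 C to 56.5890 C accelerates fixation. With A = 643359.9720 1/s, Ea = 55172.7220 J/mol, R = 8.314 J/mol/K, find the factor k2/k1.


T1 = 35.7460 + 273.15 = 308.8960 K; T2 = 56.5890 + 273.15 = 329.7390 K
k1 = A * exp(-Ea/(R*T1)) = 643359.9720 * exp(-55172.7220/(8.314*308.8960)) = 3.0085e-04 1/s
k2 = A * exp(-Ea/(R*T2)) = 643359.9720 * exp(-55172.7220/(8.314*329.7390)) = 0.0011698 1/s
k2/k1 = 0.0011698 / 3.0085e-04 = 3.8883


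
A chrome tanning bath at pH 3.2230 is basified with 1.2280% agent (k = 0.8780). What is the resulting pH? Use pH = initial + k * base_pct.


Formula: pH_final = pH_initial + k * base_pct
Substituting: pH_final = 3.2230 + 0.8780 * 1.2280
Result: 4.3012


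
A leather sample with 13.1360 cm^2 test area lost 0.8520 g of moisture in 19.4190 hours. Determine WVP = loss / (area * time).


Formula: WVP = loss / (area * time)
Substituting: WVP = 0.8520 / (13.1360 * 19.4190)
Result: 0.00334002 g/(cm^2*hr)


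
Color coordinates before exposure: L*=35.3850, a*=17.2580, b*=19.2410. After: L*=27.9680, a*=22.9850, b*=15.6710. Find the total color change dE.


dL = -7.4170, da = 5.7270, db = -3.5700
dE = sqrt((-7.4170)^2 + 5.7270^2 + (-3.5700)^2) = 10.0277


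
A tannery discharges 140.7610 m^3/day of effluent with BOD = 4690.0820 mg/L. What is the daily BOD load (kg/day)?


Formula: BOD_load = volume * conc / 1000
Substituting: BOD_load = 140.7610 * 4690.0820 / 1000
Result: 660.1806 kg/day


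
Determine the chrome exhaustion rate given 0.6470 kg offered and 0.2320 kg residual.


Formula: Uptake = (offered - residual) / offered * 100
Substituting: Uptake = (0.6470 - 0.2320) / 0.6470 * 100
Result: 64.1422 %


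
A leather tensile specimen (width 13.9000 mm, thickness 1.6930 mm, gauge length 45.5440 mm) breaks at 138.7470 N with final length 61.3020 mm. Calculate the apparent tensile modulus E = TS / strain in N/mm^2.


TS = F / (w * t) = 138.7470 / (13.9000 * 1.6930) = 5.8959 N/mm^2
strain = (Lf - L0) / L0 = (61.3020 - 45.5440) / 45.5440 = 0.3460
E = TS / strain = 5.8959 / 0.3460 = 17.0405 N/mm^2


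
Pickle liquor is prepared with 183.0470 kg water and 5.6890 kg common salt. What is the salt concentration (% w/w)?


Formula: Conc = salt / (water + salt) * 100
Substituting: Conc = 5.6890 / (183.0470 + 5.6890) * 100
Result: 3.0143 %


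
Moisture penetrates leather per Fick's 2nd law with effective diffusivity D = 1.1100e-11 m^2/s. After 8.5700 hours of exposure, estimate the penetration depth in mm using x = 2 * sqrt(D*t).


t = 8.5700 hr * 3600 = 30852.0000 s
D * t = 1.1100e-11 * 30852.0000 = 3.4246e-07
x = 2 * sqrt(D*t) = 2 * sqrt(3.4246e-07) = 0.0011704 m = 1.1704 mm


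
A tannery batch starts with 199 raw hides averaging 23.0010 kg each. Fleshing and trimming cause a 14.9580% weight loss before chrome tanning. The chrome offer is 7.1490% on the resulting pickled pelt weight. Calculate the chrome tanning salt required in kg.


Total_raw = N * avg_wt = 199 * 23.0010 = 4577.1990 kg
Substrate = Total_raw * (1 - loss/100) = 4577.1990 * (1 - 14.9580/100) = 3892.5416 kg
Chrome = Substrate * pct / 100 = 3892.5416 * 7.1490 / 100 = 278.2778 kg
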